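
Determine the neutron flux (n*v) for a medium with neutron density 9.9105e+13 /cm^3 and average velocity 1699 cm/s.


phi = n * v
phi = 9.9105e+13 * 1699
phi = 1.6838e+17 /cm^2/s

1.6838e+17


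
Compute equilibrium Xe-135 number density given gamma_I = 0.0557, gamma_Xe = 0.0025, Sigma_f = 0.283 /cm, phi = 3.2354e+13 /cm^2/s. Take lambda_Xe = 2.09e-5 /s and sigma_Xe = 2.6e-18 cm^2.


Xe_eq = (gamma_I + gamma_Xe) * Sigma_f * phi / (lambda_Xe + sigma_Xe * phi)
Numerator = (0.0557 + 0.0025) * 0.283 * 3.2354e+13 = 5.328898e+11
Denominator = 2.09e-5 + 2.6e-18 * 3.2354e+13 = 1.050204e-04
Xe_eq = 5.328898e+11 / 1.050204e-04 = 5.0742e+15 /cm^3

5.0742e+15


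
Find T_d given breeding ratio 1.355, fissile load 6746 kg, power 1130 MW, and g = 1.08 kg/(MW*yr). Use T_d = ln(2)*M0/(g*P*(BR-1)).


Breeding gain G = BR - 1 = 1.355 - 1 = 0.355
Fissile production rate = g * P * G = 1.08 * 1130 * 0.355 = 433.242 kg/yr
T_d = ln(2) * M0 / (g * P * G)
T_d = ln(2) * 6746 / 433.242 = 10.793 yr

10.793


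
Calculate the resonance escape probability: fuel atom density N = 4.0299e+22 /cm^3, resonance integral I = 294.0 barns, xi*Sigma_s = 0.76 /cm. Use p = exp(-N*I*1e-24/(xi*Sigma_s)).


p = exp(-N * I * 1e-24 / (xi*Sigma_s))
p = exp(-4.0299e+22 * 294.0 * 1e-24 / 0.76)
p = 1.6968e-07

1.6968e-07


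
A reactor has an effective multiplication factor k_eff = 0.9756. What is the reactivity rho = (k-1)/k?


rho = (k_eff - 1) / k_eff
rho = (0.9756 - 1) / 0.9756
rho = -0.025010

-0.025010


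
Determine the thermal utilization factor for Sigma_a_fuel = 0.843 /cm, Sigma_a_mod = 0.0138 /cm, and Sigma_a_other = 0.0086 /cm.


f = Sigma_a_fuel / (Sigma_a_fuel + Sigma_a_mod + Sigma_a_other)
f = 0.843 / (0.843 + 0.0138 + 0.0086)
f = 0.97412

0.97412


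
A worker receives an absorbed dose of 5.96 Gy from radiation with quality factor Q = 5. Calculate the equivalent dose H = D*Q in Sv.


H = D * Q
H = 5.96 * 5
H = 29.800 Sv

29.800


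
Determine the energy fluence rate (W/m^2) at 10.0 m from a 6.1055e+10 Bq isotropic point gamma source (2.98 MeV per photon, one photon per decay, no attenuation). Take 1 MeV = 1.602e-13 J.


psi = A * E * 1.602e-13 / (4*pi*r^2)
psi = 6.1055e+10 * 2.98 * 1.602e-13 / (4*pi*10.0^2)
psi = 2.3195e-05 W/m^2

2.3195e-05


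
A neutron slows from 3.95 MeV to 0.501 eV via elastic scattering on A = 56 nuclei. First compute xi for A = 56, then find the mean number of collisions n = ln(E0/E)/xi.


xi = 1 + (A-1)^2/(2A)*ln((A-1)/(A+1)) = 0.03529286 (for A = 56)
n = ln(E0/E) / xi
n = ln(3.95e6 / 0.501) / 0.03529286
n = ln(7.884232e+06) / 0.03529286 = 449.96

449.96


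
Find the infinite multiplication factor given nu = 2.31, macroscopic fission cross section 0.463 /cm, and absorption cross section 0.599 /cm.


k_inf = nu * Sigma_f / Sigma_a
k_inf = 2.31 * 0.463 / 0.599
k_inf = 1.7855

1.7855


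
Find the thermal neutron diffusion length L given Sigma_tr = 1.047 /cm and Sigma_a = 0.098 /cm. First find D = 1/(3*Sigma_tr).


D = 1 / (3 * Sigma_tr) = 1 / (3 * 1.047) = 0.3183699 cm
L = sqrt(D / Sigma_a)
L = sqrt(0.3183699 / 0.098)
L = 1.8024 cm

1.8024


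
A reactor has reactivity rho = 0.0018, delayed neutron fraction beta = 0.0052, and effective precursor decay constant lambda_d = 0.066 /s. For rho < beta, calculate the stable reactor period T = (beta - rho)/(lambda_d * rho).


T = (beta - rho) / (lambda_d * rho)
T = (0.0052 - 0.0018) / (0.066 * 0.0018)
T = 28.620 s

28.620


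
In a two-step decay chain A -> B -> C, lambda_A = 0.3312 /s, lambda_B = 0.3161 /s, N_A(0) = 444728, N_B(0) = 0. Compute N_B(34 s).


N_B(t) = lambda_A * N_A0 / (lambda_B - lambda_A) * [exp(-lambda_A*t) - exp(-lambda_B*t)]
exp(-0.3312*34) = 1.286757e-05; exp(-0.3161*34) = 2.150124e-05
N_B = 0.3312 * 444728 / (0.3161 - 0.3312) * (1.286757e-05 - 2.150124e-05)
N_B = 84.218

84.218


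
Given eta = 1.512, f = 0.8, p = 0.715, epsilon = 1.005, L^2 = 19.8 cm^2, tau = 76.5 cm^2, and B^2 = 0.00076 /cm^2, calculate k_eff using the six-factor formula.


k_inf = eta*f*p*eps = 1.512*0.8*0.715*1.005 = 0.8691883
P_TNL = 1/(1 + L^2*B^2) = 1/(1 + 19.8*0.00076) = 0.9851751
P_FNL = exp(-B^2*tau) = exp(-0.00076*76.5) = 0.9435178
k_eff = k_inf * P_TNL * P_FNL = 0.8691883 * 0.9851751 * 0.9435178
k_eff = 0.80794

0.80794


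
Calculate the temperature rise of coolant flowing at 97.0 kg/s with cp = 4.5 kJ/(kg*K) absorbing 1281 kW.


dT = Q / (m_dot * cp)
dT = 1281 / (97.0 * 4.5)
dT = 2.9347 C

2.9347


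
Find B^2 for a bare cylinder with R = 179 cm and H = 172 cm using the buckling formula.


B^2 = (2.405/R)^2 + (pi/H)^2
B^2 = (2.405/179)^2 + (pi/172)^2
B^2 = 5.1413e-04 /cm^2

5.1413e-04


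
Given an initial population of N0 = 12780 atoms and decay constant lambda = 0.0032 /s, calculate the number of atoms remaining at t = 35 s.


N = N0 * exp(-lambda * t)
N = 12780 * exp(-0.0032 * 35)
N = 11426

11426


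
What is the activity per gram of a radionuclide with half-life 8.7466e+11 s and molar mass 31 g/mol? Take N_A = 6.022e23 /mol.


lambda = ln(2) / t_half = ln(2) / 8.7466e+11 = 7.924761e-13 /s
SA = lambda * N_A / M
SA = 7.924761e-13 * 6.022e23 / 31
SA = 1.5394e+10 Bq/g

1.5394e+10


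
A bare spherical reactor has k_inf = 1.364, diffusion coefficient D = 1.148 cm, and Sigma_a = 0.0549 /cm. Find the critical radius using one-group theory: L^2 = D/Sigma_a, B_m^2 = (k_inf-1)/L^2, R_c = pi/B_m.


L^2 = D / Sigma_a = 1.148 / 0.0549 = 20.91075 cm^2
B_m^2 = (k_inf - 1) / L^2 = (1.364 - 1) / 20.91075 = 0.01740731 /cm^2
For a bare sphere: B_g = pi/R, so R_c = pi / sqrt(B_m^2)
R_c = pi / sqrt(0.01740731) = 23.811 cm

23.811


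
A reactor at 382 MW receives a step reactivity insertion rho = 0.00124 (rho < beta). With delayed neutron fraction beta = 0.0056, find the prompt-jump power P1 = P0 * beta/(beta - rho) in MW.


P1/P0 = beta / (beta - rho)
P1/P0 = 0.0056 / (0.0056 - 0.00124) = 1.284404
P1 = 382 * 1.284404 = 490.64 MW

490.64


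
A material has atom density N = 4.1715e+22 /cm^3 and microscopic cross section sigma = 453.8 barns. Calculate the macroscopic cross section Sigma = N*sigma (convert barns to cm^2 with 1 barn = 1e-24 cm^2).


Sigma = N * sigma_barns * 1e-24
Sigma = 4.1715e+22 * 453.8 * 1e-24
Sigma = 18.930 /cm

18.930


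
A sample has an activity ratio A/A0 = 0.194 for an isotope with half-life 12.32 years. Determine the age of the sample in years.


lambda = ln(2) / t_half = ln(2) / 12.32 = 0.05626195 /yr
t = -ln(A/A0) / lambda
t = -ln(0.194) / 0.05626195
t = 29.148 yr

29.148


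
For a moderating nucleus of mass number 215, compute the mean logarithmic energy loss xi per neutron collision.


xi = 1 + (A-1)^2/(2A) * ln((A-1)/(A+1))
xi = 1 + (215-1)^2/(2*215) * ln((215-1)/(215 +1))
xi = 0.0092735

0.0092735


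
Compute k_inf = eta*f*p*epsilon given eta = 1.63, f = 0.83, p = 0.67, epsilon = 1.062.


k_inf = eta * f * p * epsilon
k_inf = 1.63 * 0.83 * 0.67 * 1.062
k_inf = 0.96264

0.96264


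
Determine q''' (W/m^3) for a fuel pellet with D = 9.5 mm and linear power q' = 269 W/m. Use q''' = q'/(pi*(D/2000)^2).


r = D / 2 / 1000 = 9.5 / 2 / 1000 = 0.00475 m
q''' = q' / (pi * r^2)
q''' = 269 / (pi * 0.00475^2)
q''' = 3.7950e+06 W/m^3

3.7950e+06


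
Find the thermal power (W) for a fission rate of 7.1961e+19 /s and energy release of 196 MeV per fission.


P = fission_rate * E_MeV * 1.602e-13
P = 7.1961e+19 * 196 * 1.602e-13
P = 2.2595e+09 W

2.2595e+09


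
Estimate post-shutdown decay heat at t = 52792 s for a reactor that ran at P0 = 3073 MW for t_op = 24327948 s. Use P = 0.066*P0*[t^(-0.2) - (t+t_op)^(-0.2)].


P/P0 = 0.066 * [t^(-0.2) - (t + t_op)^(-0.2)]
P/P0 = 0.066 * [52792^(-0.2) - (52792 + 24327948)^(-0.2)]
P/P0 = 0.066 * [0.1136283 - 0.03331123] = 0.005300927
P = 3073 * 0.005300927 = 16.290 MW

16.290


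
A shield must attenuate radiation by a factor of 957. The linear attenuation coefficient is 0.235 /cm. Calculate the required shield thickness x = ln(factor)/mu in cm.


x = ln(factor) / mu
x = ln(957) / 0.235
x = 29.208 cm

29.208


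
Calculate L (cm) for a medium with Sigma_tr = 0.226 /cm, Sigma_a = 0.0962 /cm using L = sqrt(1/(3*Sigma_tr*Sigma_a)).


D = 1 / (3 * Sigma_tr) = 1 / (3 * 0.226) = 1.474926 cm
L = sqrt(D / Sigma_a)
L = sqrt(1.474926 / 0.0962)
L = 3.9156 cm

3.9156


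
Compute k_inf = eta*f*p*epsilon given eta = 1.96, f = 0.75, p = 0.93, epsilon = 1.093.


k_inf = eta * f * p * epsilon
k_inf = 1.96 * 0.75 * 0.93 * 1.093
k_inf = 1.4942

1.4942


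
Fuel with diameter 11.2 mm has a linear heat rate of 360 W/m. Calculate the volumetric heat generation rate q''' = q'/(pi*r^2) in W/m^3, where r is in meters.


r = D / 2 / 1000 = 11.2 / 2 / 1000 = 0.0056 m
q''' = q' / (pi * r^2)
q''' = 360 / (pi * 0.0056^2)
q''' = 3.6541e+06 W/m^3

3.6541e+06


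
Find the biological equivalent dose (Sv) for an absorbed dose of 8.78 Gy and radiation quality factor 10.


H = D * Q
H = 8.78 * 10
H = 87.800 Sv

87.800


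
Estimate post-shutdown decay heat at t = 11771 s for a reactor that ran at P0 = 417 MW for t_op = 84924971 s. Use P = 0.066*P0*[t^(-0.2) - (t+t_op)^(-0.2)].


P/P0 = 0.066 * [t^(-0.2) - (t + t_op)^(-0.2)]
P/P0 = 0.066 * [11771^(-0.2) - (11771 + 84924971)^(-0.2)]
P/P0 = 0.066 * [0.1534042 - 0.02595260] = 0.008411806
P = 417 * 0.008411806 = 3.5077 MW

3.5077


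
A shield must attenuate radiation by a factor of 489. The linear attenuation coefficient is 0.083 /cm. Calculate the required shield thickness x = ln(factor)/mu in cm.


x = ln(factor) / mu
x = ln(489) / 0.083
x = 74.607 cm

74.607


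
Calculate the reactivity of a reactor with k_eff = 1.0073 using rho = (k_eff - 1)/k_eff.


rho = (k_eff - 1) / k_eff
rho = (1.0073 - 1) / 1.0073
rho = 0.0072471

0.0072471


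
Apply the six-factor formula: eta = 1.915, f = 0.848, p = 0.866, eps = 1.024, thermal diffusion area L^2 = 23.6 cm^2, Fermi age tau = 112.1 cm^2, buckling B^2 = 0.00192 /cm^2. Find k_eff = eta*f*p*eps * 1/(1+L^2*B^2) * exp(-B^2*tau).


k_inf = eta*f*p*eps = 1.915*0.848*0.866*1.024 = 1.440066
P_TNL = 1/(1 + L^2*B^2) = 1/(1 + 23.6*0.00192) = 0.9566522
P_FNL = exp(-B^2*tau) = exp(-0.00192*112.1) = 0.8063543
k_eff = k_inf * P_TNL * P_FNL = 1.440066 * 0.9566522 * 0.8063543
k_eff = 1.1109

1.1109


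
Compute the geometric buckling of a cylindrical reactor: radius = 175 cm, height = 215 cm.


B^2 = (2.405/R)^2 + (pi/H)^2
B^2 = (2.405/175)^2 + (pi/215)^2
B^2 = 4.0238e-04 /cm^2

4.0238e-04


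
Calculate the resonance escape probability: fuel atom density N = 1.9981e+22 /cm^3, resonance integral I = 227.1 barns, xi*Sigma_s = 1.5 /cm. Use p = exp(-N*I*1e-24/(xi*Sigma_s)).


p = exp(-N * I * 1e-24 / (xi*Sigma_s))
p = exp(-1.9981e+22 * 227.1 * 1e-24 / 1.5)
p = 0.048552

0.048552


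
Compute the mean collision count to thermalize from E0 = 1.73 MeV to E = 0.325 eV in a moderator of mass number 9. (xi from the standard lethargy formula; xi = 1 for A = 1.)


xi = 1 + (A-1)^2/(2A)*ln((A-1)/(A+1)) = 0.2066007 (for A = 9)
n = ln(E0/E) / xi
n = ln(1.73e6 / 0.325) / 0.2066007
n = ln(5.323077e+06) / 0.2066007 = 74.964

74.964


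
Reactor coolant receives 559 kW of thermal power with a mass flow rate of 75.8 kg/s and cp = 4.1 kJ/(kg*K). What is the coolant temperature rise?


dT = Q / (m_dot * cp)
dT = 559 / (75.8 * 4.1)
dT = 1.7987 C

1.7987


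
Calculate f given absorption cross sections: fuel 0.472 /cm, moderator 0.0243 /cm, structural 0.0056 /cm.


f = Sigma_a_fuel / (Sigma_a_fuel + Sigma_a_mod + Sigma_a_other)
f = 0.472 / (0.472 + 0.0243 + 0.0056)
f = 0.94043

0.94043


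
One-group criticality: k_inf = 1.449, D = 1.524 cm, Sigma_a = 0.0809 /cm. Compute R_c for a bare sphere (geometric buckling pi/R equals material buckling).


L^2 = D / Sigma_a = 1.524 / 0.0809 = 18.83807 cm^2
B_m^2 = (k_inf - 1) / L^2 = (1.449 - 1) / 18.83807 = 0.02383471 /cm^2
For a bare sphere: B_g = pi/R, so R_c = pi / sqrt(B_m^2)
R_c = pi / sqrt(0.02383471) = 20.349 cm

20.349


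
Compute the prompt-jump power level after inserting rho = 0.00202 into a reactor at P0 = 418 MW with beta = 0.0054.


P1/P0 = beta / (beta - rho)
P1/P0 = 0.0054 / (0.0054 - 0.00202) = 1.597633
P1 = 418 * 1.597633 = 667.81 MW

667.81


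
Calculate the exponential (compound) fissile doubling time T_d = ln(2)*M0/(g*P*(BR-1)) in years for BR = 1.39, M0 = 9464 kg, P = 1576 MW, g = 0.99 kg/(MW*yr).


Breeding gain G = BR - 1 = 1.39 - 1 = 0.39
Fissile production rate = g * P * G = 0.99 * 1576 * 0.39 = 608.4936 kg/yr
T_d = ln(2) * M0 / (g * P * G)
T_d = ln(2) * 9464 / 608.4936 = 10.781 yr

10.781


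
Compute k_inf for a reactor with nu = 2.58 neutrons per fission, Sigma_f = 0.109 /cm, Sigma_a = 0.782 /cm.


k_inf = nu * Sigma_f / Sigma_a
k_inf = 2.58 * 0.109 / 0.782
k_inf = 0.35962

0.35962


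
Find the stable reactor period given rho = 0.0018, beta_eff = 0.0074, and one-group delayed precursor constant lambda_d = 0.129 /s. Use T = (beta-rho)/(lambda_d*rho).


T = (beta - rho) / (lambda_d * rho)
T = (0.0074 - 0.0018) / (0.129 * 0.0018)
T = 24.117 s

24.117


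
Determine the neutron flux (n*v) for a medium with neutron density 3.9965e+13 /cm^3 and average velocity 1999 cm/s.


phi = n * v
phi = 3.9965e+13 * 1999
phi = 7.9890e+16 /cm^2/s

7.9890e+16


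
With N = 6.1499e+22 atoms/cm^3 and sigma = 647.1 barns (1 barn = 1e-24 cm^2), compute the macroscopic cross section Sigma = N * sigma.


Sigma = N * sigma_barns * 1e-24
Sigma = 6.1499e+22 * 647.1 * 1e-24
Sigma = 39.796 /cm

39.796


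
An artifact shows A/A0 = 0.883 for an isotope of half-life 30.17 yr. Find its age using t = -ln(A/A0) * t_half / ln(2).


lambda = ln(2) / t_half = ln(2) / 30.17 = 0.02297472 /yr
t = -ln(A/A0) / lambda
t = -ln(0.883) / 0.02297472
t = 5.4160 yr

5.4160


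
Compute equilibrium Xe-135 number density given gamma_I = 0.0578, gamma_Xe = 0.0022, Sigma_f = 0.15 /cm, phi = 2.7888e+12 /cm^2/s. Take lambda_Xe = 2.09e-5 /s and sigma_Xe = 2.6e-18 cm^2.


Xe_eq = (gamma_I + gamma_Xe) * Sigma_f * phi / (lambda_Xe + sigma_Xe * phi)
Numerator = (0.0578 + 0.0022) * 0.15 * 2.7888e+12 = 2.509920e+10
Denominator = 2.09e-5 + 2.6e-18 * 2.7888e+12 = 2.815088e-05
Xe_eq = 2.509920e+10 / 2.815088e-05 = 8.9160e+14 /cm^3

8.9160e+14


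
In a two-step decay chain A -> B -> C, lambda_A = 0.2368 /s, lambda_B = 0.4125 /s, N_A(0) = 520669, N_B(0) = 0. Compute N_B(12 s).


N_B(t) = lambda_A * N_A0 / (lambda_B - lambda_A) * [exp(-lambda_A*t) - exp(-lambda_B*t)]
exp(-0.2368*12) = 0.05833226; exp(-0.4125*12) = 0.007083409
N_B = 0.2368 * 520669 / (0.4125 - 0.2368) * (0.05833226 - 0.007083409)
N_B = 35963

35963


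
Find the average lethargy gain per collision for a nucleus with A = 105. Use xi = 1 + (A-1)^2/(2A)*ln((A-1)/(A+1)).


xi = 1 + (A-1)^2/(2A) * ln((A-1)/(A+1))
xi = 1 + (105-1)^2/(2*105) * ln((105-1)/(105 +1))
xi = 0.018927

0.018927


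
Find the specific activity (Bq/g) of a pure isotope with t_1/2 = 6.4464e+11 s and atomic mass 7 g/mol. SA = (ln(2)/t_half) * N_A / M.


lambda = ln(2) / t_half = ln(2) / 6.4464e+11 = 1.075247e-12 /s
SA = lambda * N_A / M
SA = 1.075247e-12 * 6.022e23 / 7
SA = 9.2502e+10 Bq/g

9.2502e+10


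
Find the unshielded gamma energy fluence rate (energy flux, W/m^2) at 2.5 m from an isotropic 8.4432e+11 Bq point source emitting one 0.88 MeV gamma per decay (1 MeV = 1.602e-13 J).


psi = A * E * 1.602e-13 / (4*pi*r^2)
psi = 8.4432e+11 * 0.88 * 1.602e-13 / (4*pi*2.5^2)
psi = 0.0015155 W/m^2

0.0015155


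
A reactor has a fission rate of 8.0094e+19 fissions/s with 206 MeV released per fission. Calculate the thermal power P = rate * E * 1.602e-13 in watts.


P = fission_rate * E_MeV * 1.602e-13
P = 8.0094e+19 * 206 * 1.602e-13
P = 2.6432e+09 W

2.6432e+09


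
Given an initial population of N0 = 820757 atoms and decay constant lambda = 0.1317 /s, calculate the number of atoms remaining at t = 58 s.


N = N0 * exp(-lambda * t)
N = 820757 * exp(-0.1317 * 58)
N = 395.20

395.20


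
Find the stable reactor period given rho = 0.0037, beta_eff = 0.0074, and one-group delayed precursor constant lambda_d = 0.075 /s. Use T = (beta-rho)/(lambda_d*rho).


T = (beta - rho) / (lambda_d * rho)
T = (0.0074 - 0.0037) / (0.075 * 0.0037)
T = 13.333 s

13.333


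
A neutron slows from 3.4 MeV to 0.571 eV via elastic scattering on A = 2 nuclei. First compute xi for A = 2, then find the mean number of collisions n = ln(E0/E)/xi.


xi = 1 + (A-1)^2/(2A)*ln((A-1)/(A+1)) = 0.7253469 (for A = 2)
n = ln(E0/E) / xi
n = ln(3.4e6 / 0.571) / 0.7253469
n = ln(5.954466e+06) / 0.7253469 = 21.506

21.506


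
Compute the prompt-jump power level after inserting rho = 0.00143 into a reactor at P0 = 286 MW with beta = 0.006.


P1/P0 = beta / (beta - rho)
P1/P0 = 0.006 / (0.006 - 0.00143) = 1.312910
P1 = 286 * 1.312910 = 375.49 MW

375.49


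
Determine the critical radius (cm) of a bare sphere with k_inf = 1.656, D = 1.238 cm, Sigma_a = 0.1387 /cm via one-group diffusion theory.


L^2 = D / Sigma_a = 1.238 / 0.1387 = 8.925739 cm^2
B_m^2 = (k_inf - 1) / L^2 = (1.656 - 1) / 8.925739 = 0.07349532 /cm^2
For a bare sphere: B_g = pi/R, so R_c = pi / sqrt(B_m^2)
R_c = pi / sqrt(0.07349532) = 11.588 cm

11.588


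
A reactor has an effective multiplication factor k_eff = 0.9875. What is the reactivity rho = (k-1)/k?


rho = (k_eff - 1) / k_eff
rho = (0.9875 - 1) / 0.9875
rho = -0.012658

-0.012658


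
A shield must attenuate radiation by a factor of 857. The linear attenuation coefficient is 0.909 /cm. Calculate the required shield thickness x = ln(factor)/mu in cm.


x = ln(factor) / mu
x = ln(857) / 0.909
x = 7.4295 cm

7.4295


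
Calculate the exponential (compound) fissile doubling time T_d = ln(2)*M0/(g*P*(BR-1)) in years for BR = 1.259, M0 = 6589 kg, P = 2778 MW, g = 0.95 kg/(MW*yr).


Breeding gain G = BR - 1 = 1.259 - 1 = 0.259
Fissile production rate = g * P * G = 0.95 * 2778 * 0.259 = 683.5269 kg/yr
T_d = ln(2) * M0 / (g * P * G)
T_d = ln(2) * 6589 / 683.5269 = 6.6817 yr

6.6817


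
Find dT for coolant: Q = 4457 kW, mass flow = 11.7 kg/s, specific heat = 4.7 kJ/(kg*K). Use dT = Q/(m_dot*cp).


dT = Q / (m_dot * cp)
dT = 4457 / (11.7 * 4.7)
dT = 81.051 C

81.051


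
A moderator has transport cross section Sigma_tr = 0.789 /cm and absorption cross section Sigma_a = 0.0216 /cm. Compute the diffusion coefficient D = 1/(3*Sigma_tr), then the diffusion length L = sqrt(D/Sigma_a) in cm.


D = 1 / (3 * Sigma_tr) = 1 / (3 * 0.789) = 0.4224757 cm
L = sqrt(D / Sigma_a)
L = sqrt(0.4224757 / 0.0216)
L = 4.4226 cm

4.4226


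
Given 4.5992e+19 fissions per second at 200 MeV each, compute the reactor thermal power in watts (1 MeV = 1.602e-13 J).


P = fission_rate * E_MeV * 1.602e-13
P = 4.5992e+19 * 200 * 1.602e-13
P = 1.4736e+09 W

1.4736e+09


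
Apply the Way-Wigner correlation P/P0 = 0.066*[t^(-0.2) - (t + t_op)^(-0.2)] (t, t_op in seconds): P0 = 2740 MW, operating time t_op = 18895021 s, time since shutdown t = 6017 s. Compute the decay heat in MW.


P/P0 = 0.066 * [t^(-0.2) - (t + t_op)^(-0.2)]
P/P0 = 0.066 * [6017^(-0.2) - (6017 + 18895021)^(-0.2)]
P/P0 = 0.066 * [0.1754381 - 0.03505120] = 0.009265535
P = 2740 * 0.009265535 = 25.388 MW

25.388


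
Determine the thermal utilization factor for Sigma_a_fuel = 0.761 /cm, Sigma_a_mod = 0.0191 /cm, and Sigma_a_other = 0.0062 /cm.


f = Sigma_a_fuel / (Sigma_a_fuel + Sigma_a_mod + Sigma_a_other)
f = 0.761 / (0.761 + 0.0191 + 0.0062)
f = 0.96782

0.96782


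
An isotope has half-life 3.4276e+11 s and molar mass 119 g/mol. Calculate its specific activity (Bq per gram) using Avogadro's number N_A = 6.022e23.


lambda = ln(2) / t_half = ln(2) / 3.4276e+11 = 2.022252e-12 /s
SA = lambda * N_A / M
SA = 2.022252e-12 * 6.022e23 / 119
SA = 1.0234e+10 Bq/g

1.0234e+10


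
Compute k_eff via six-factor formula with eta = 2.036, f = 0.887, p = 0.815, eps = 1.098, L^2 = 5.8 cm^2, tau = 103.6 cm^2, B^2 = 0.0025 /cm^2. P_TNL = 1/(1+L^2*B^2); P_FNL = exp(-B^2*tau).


k_inf = eta*f*p*eps = 2.036*0.887*0.815*1.098 = 1.616074
P_TNL = 1/(1 + L^2*B^2) = 1/(1 + 5.8*0.0025) = 0.9857072
P_FNL = exp(-B^2*tau) = exp(-0.0025*103.6) = 0.7718230
k_eff = k_inf * P_TNL * P_FNL = 1.616074 * 0.9857072 * 0.7718230
k_eff = 1.2295

1.2295


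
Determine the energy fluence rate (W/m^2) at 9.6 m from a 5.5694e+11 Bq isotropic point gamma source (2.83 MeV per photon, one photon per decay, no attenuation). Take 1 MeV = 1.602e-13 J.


psi = A * E * 1.602e-13 / (4*pi*r^2)
psi = 5.5694e+11 * 2.83 * 1.602e-13 / (4*pi*9.6^2)
psi = 2.1802e-04 W/m^2

2.1802e-04


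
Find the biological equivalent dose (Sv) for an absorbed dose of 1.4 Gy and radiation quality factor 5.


H = D * Q
H = 1.4 * 5
H = 7.0000 Sv

7.0000


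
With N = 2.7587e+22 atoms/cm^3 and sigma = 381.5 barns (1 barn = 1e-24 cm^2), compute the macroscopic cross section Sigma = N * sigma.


Sigma = N * sigma_barns * 1e-24
Sigma = 2.7587e+22 * 381.5 * 1e-24
Sigma = 10.524 /cm

10.524


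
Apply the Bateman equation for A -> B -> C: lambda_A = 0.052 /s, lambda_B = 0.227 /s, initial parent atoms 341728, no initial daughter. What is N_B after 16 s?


N_B(t) = lambda_A * N_A0 / (lambda_B - lambda_A) * [exp(-lambda_A*t) - exp(-lambda_B*t)]
exp(-0.052*16) = 0.4351781; exp(-0.227*16) = 0.02646321
N_B = 0.052 * 341728 / (0.227 - 0.052) * (0.4351781 - 0.02646321)
N_B = 41502

41502


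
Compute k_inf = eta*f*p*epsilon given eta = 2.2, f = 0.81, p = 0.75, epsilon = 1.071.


k_inf = eta * f * p * epsilon
k_inf = 2.2 * 0.81 * 0.75 * 1.071
k_inf = 1.4314

1.4314


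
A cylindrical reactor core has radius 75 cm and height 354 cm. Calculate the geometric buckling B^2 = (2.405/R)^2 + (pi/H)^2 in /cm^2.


B^2 = (2.405/R)^2 + (pi/H)^2
B^2 = (2.405/75)^2 + (pi/354)^2
B^2 = 0.0011070 /cm^2

0.0011070


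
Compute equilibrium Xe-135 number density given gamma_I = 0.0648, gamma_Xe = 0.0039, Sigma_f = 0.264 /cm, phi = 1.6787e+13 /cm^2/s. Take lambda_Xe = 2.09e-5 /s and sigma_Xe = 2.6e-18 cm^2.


Xe_eq = (gamma_I + gamma_Xe) * Sigma_f * phi / (lambda_Xe + sigma_Xe * phi)
Numerator = (0.0648 + 0.0039) * 0.264 * 1.6787e+13 = 3.044625e+11
Denominator = 2.09e-5 + 2.6e-18 * 1.6787e+13 = 6.454620e-05
Xe_eq = 3.044625e+11 / 6.454620e-05 = 4.7170e+15 /cm^3

4.7170e+15


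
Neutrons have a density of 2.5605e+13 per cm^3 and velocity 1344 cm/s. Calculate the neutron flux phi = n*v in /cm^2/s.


phi = n * v
phi = 2.5605e+13 * 1344
phi = 3.4413e+16 /cm^2/s

3.4413e+16


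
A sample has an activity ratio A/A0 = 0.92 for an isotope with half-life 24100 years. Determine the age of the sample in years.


lambda = ln(2) / t_half = ln(2) / 24100 = 2.876129e-05 /yr
t = -ln(A/A0) / lambda
t = -ln(0.92) / 2.876129e-05
t = 2899.1 yr

2899.1


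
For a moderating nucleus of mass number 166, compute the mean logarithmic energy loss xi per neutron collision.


xi = 1 + (A-1)^2/(2A) * ln((A-1)/(A+1))
xi = 1 + (166-1)^2/(2*166) * ln((166-1)/(166 +1))
xi = 0.012000

0.012000


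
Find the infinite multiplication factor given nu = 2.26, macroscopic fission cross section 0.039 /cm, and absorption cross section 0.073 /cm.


k_inf = nu * Sigma_f / Sigma_a
k_inf = 2.26 * 0.039 / 0.073
k_inf = 1.2074

1.2074


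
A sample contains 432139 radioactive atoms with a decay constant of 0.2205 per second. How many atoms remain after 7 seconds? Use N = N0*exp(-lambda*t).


N = N0 * exp(-lambda * t)
N = 432139 * exp(-0.2205 * 7)
N = 92319

92319


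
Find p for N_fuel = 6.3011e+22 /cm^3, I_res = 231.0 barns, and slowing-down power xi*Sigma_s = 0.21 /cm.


p = exp(-N * I * 1e-24 / (xi*Sigma_s))
p = exp(-6.3011e+22 * 231.0 * 1e-24 / 0.21)
p = 7.9093e-31

7.9093e-31


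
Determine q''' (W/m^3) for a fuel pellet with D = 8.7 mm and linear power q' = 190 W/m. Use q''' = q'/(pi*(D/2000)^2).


r = D / 2 / 1000 = 8.7 / 2 / 1000 = 0.00435 m
q''' = q' / (pi * r^2)
q''' = 190 / (pi * 0.00435^2)
q''' = 3.1961e+06 W/m^3

3.1961e+06


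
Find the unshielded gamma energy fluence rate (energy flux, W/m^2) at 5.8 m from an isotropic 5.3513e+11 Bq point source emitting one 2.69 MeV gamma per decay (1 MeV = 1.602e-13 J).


psi = A * E * 1.602e-13 / (4*pi*r^2)
psi = 5.3513e+11 * 2.69 * 1.602e-13 / (4*pi*5.8^2)
psi = 5.4552e-04 W/m^2

5.4552e-04


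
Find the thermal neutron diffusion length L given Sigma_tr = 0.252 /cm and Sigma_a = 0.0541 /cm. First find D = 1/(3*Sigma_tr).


D = 1 / (3 * Sigma_tr) = 1 / (3 * 0.252) = 1.322751 cm
L = sqrt(D / Sigma_a)
L = sqrt(1.322751 / 0.0541)
L = 4.9447 cm

4.9447


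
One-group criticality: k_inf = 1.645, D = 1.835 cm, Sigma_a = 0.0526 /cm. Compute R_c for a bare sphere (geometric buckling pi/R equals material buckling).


L^2 = D / Sigma_a = 1.835 / 0.0526 = 34.88593 cm^2
B_m^2 = (k_inf - 1) / L^2 = (1.645 - 1) / 34.88593 = 0.01848883 /cm^2
For a bare sphere: B_g = pi/R, so R_c = pi / sqrt(B_m^2)
R_c = pi / sqrt(0.01848883) = 23.104 cm

23.104


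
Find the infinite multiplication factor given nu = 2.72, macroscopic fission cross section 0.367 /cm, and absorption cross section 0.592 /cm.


k_inf = nu * Sigma_f / Sigma_a
k_inf = 2.72 * 0.367 / 0.592
k_inf = 1.6862

1.6862


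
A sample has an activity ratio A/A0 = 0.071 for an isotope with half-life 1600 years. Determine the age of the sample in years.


lambda = ln(2) / t_half = ln(2) / 1600 = 4.332170e-04 /yr
t = -ln(A/A0) / lambda
t = -ln(0.071) / 4.332170e-04
t = 6105.7 yr

6105.7


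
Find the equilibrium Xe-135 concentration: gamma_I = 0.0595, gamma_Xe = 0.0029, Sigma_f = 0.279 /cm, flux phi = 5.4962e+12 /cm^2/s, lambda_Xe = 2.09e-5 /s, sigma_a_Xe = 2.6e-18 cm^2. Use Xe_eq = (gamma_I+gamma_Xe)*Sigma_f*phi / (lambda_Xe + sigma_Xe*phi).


Xe_eq = (gamma_I + gamma_Xe) * Sigma_f * phi / (lambda_Xe + sigma_Xe * phi)
Numerator = (0.0595 + 0.0029) * 0.279 * 5.4962e+12 = 9.568664e+10
Denominator = 2.09e-5 + 2.6e-18 * 5.4962e+12 = 3.519012e-05
Xe_eq = 9.568664e+10 / 3.519012e-05 = 2.7191e+15 /cm^3

2.7191e+15


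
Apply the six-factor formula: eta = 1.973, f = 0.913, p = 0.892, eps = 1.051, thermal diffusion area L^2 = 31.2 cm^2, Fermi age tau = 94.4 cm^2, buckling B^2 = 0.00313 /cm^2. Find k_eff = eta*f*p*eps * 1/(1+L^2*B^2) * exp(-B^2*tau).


k_inf = eta*f*p*eps = 1.973*0.913*0.892*1.051 = 1.688750
P_TNL = 1/(1 + L^2*B^2) = 1/(1 + 31.2*0.00313) = 0.9110322
P_FNL = exp(-B^2*tau) = exp(-0.00313*94.4) = 0.7441803
k_eff = k_inf * P_TNL * P_FNL = 1.688750 * 0.9110322 * 0.7441803
k_eff = 1.1449

1.1449


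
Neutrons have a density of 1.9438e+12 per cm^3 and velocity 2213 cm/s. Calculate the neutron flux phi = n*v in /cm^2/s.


phi = n * v
phi = 1.9438e+12 * 2213
phi = 4.3016e+15 /cm^2/s

4.3016e+15


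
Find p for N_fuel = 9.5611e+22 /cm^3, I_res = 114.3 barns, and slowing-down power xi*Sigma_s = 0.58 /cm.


p = exp(-N * I * 1e-24 / (xi*Sigma_s))
p = exp(-9.5611e+22 * 114.3 * 1e-24 / 0.58)
p = 6.5621e-09

6.5621e-09


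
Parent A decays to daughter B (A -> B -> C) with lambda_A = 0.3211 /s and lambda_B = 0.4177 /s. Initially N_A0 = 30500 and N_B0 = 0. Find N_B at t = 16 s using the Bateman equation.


N_B(t) = lambda_A * N_A0 / (lambda_B - lambda_A) * [exp(-lambda_A*t) - exp(-lambda_B*t)]
exp(-0.3211*16) = 0.005871765; exp(-0.4177*16) = 0.001251766
N_B = 0.3211 * 30500 / (0.4177 - 0.3211) * (0.005871765 - 0.001251766)
N_B = 468.39

468.39


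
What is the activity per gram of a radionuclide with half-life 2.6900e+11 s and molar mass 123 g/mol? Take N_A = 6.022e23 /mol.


lambda = ln(2) / t_half = ln(2) / 2.6900e+11 = 2.576755e-12 /s
SA = lambda * N_A / M
SA = 2.576755e-12 * 6.022e23 / 123
SA = 1.2616e+10 Bq/g

1.2616e+10


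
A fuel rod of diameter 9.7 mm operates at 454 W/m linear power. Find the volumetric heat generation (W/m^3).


r = D / 2 / 1000 = 9.7 / 2 / 1000 = 0.00485 m
q''' = q' / (pi * r^2)
q''' = 454 / (pi * 0.00485^2)
q''' = 6.1436e+06 W/m^3

6.1436e+06


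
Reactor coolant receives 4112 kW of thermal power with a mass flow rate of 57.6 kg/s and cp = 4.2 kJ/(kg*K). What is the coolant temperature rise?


dT = Q / (m_dot * cp)
dT = 4112 / (57.6 * 4.2)
dT = 16.997 C

16.997


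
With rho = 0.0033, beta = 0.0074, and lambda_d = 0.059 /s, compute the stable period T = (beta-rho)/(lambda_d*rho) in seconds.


T = (beta - rho) / (lambda_d * rho)
T = (0.0074 - 0.0033) / (0.059 * 0.0033)
T = 21.058 s

21.058


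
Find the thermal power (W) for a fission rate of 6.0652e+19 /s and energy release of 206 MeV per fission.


P = fission_rate * E_MeV * 1.602e-13
P = 6.0652e+19 * 206 * 1.602e-13
P = 2.0016e+09 W

2.0016e+09


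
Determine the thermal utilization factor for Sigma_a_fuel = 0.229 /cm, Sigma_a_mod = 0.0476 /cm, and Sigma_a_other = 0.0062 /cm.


f = Sigma_a_fuel / (Sigma_a_fuel + Sigma_a_mod + Sigma_a_other)
f = 0.229 / (0.229 + 0.0476 + 0.0062)
f = 0.80976

0.80976


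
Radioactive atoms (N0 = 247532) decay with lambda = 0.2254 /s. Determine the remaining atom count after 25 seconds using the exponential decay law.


N = N0 * exp(-lambda * t)
N = 247532 * exp(-0.2254 * 25)
N = 883.86

883.86


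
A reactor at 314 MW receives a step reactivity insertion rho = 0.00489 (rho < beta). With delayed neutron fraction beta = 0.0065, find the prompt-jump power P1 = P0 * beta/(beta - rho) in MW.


P1/P0 = beta / (beta - rho)
P1/P0 = 0.0065 / (0.0065 - 0.00489) = 4.037267
P1 = 314 * 4.037267 = 1267.7 MW

1267.7


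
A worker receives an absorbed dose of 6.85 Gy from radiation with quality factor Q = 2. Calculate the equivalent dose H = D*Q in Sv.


H = D * Q
H = 6.85 * 2
H = 13.700 Sv

13.700


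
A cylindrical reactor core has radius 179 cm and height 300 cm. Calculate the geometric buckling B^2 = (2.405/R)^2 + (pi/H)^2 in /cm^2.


B^2 = (2.405/R)^2 + (pi/H)^2
B^2 = (2.405/179)^2 + (pi/300)^2
B^2 = 2.9018e-04 /cm^2

2.9018e-04


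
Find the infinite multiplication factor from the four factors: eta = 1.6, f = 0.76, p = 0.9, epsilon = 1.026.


k_inf = eta * f * p * epsilon
k_inf = 1.6 * 0.76 * 0.9 * 1.026
k_inf = 1.1229

1.1229


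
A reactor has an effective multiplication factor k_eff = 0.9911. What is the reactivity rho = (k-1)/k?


rho = (k_eff - 1) / k_eff
rho = (0.9911 - 1) / 0.9911
rho = -0.0089799

-0.0089799


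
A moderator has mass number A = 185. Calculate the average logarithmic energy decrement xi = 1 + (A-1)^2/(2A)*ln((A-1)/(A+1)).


xi = 1 + (A-1)^2/(2A) * ln((A-1)/(A+1))
xi = 1 + (185-1)^2/(2*185) * ln((185-1)/(185 +1))
xi = 0.010772

0.010772


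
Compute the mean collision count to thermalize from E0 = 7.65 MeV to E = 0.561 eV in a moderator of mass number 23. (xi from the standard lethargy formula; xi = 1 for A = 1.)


xi = 1 + (A-1)^2/(2A)*ln((A-1)/(A+1)) = 0.08448899 (for A = 23)
n = ln(E0/E) / xi
n = ln(7.65e6 / 0.561) / 0.08448899
n = ln(1.363636e+07) / 0.08448899 = 194.44

194.44


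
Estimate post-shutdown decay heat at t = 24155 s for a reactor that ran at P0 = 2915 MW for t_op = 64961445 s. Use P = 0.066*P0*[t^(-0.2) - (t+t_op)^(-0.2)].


P/P0 = 0.066 * [t^(-0.2) - (t + t_op)^(-0.2)]
P/P0 = 0.066 * [24155^(-0.2) - (24155 + 64961445)^(-0.2)]
P/P0 = 0.066 * [0.1328613 - 0.02738020] = 0.006961753
P = 2915 * 0.006961753 = 20.294 MW

20.294


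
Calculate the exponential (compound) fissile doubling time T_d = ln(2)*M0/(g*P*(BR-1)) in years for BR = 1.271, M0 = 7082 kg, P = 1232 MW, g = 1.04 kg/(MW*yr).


Breeding gain G = BR - 1 = 1.271 - 1 = 0.271
Fissile production rate = g * P * G = 1.04 * 1232 * 0.271 = 347.22688 kg/yr
T_d = ln(2) * M0 / (g * P * G)
T_d = ln(2) * 7082 / 347.22688 = 14.137 yr

14.137


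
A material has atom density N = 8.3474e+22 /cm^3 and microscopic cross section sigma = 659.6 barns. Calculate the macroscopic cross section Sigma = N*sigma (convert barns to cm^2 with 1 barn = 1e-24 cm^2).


Sigma = N * sigma_barns * 1e-24
Sigma = 8.3474e+22 * 659.6 * 1e-24
Sigma = 55.059 /cm

55.059


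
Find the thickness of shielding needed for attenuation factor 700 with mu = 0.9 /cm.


x = ln(factor) / mu
x = ln(700) / 0.9
x = 7.2790 cm

7.2790


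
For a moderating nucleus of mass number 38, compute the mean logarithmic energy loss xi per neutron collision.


xi = 1 + (A-1)^2/(2A) * ln((A-1)/(A+1))
xi = 1 + (38-1)^2/(2*38) * ln((38-1)/(38 +1))
xi = 0.051720

0.051720


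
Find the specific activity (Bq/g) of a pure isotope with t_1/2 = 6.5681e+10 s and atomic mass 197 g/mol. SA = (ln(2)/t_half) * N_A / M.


lambda = ln(2) / t_half = ln(2) / 6.5681e+10 = 1.055324e-11 /s
SA = lambda * N_A / M
SA = 1.055324e-11 * 6.022e23 / 197
SA = 3.2260e+10 Bq/g

3.2260e+10


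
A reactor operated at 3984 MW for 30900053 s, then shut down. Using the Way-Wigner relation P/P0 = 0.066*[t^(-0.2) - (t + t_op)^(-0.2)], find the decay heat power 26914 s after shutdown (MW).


P/P0 = 0.066 * [t^(-0.2) - (t + t_op)^(-0.2)]
P/P0 = 0.066 * [26914^(-0.2) - (26914 + 30900053)^(-0.2)]
P/P0 = 0.066 * [0.1300183 - 0.03176381] = 0.006484796
P = 3984 * 0.006484796 = 25.835 MW

25.835


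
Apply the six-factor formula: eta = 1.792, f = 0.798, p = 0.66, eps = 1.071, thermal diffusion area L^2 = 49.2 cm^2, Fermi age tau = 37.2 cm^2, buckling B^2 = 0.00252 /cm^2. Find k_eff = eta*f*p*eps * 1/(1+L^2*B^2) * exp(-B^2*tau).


k_inf = eta*f*p*eps = 1.792*0.798*0.66*1.071 = 1.010821
P_TNL = 1/(1 + L^2*B^2) = 1/(1 + 49.2*0.00252) = 0.8896924
P_FNL = exp(-B^2*tau) = exp(-0.00252*37.2) = 0.9105158
k_eff = k_inf * P_TNL * P_FNL = 1.010821 * 0.8896924 * 0.9105158
k_eff = 0.81884

0.81884


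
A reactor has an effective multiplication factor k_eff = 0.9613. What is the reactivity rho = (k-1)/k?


rho = (k_eff - 1) / k_eff
rho = (0.9613 - 1) / 0.9613
rho = -0.040258

-0.040258


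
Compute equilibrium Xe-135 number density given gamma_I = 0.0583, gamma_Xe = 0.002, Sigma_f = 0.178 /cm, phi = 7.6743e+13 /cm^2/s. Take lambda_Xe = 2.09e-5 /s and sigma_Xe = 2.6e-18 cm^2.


Xe_eq = (gamma_I + gamma_Xe) * Sigma_f * phi / (lambda_Xe + sigma_Xe * phi)
Numerator = (0.0583 + 0.002) * 0.178 * 7.6743e+13 = 8.237133e+11
Denominator = 2.09e-5 + 2.6e-18 * 7.6743e+13 = 2.204318e-04
Xe_eq = 8.237133e+11 / 2.204318e-04 = 3.7368e+15 /cm^3

3.7368e+15


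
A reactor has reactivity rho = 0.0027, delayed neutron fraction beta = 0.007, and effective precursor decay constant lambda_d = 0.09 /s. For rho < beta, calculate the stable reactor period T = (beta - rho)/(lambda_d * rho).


T = (beta - rho) / (lambda_d * rho)
T = (0.007 - 0.0027) / (0.09 * 0.0027)
T = 17.695 s

17.695


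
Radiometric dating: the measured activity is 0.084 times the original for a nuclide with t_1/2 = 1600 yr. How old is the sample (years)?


lambda = ln(2) / t_half = ln(2) / 1600 = 4.332170e-04 /yr
t = -ln(A/A0) / lambda
t = -ln(0.084) / 4.332170e-04
t = 5717.5 yr

5717.5


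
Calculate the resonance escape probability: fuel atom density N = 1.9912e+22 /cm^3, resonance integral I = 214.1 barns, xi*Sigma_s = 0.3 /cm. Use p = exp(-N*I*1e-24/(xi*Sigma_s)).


p = exp(-N * I * 1e-24 / (xi*Sigma_s))
p = exp(-1.9912e+22 * 214.1 * 1e-24 / 0.3)
p = 6.7367e-07

6.7367e-07


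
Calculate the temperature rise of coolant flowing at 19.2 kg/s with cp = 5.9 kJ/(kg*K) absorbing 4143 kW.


dT = Q / (m_dot * cp)
dT = 4143 / (19.2 * 5.9)
dT = 36.573 C

36.573


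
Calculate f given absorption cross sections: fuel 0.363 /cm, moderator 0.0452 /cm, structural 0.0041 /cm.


f = Sigma_a_fuel / (Sigma_a_fuel + Sigma_a_mod + Sigma_a_other)
f = 0.363 / (0.363 + 0.0452 + 0.0041)
f = 0.88043

0.88043


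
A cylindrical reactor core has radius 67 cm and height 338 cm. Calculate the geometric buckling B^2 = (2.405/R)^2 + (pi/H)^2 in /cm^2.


B^2 = (2.405/R)^2 + (pi/H)^2
B^2 = (2.405/67)^2 + (pi/338)^2
B^2 = 0.0013749 /cm^2

0.0013749


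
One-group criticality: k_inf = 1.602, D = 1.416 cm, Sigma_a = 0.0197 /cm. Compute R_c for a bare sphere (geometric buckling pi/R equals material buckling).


L^2 = D / Sigma_a = 1.416 / 0.0197 = 71.87817 cm^2
B_m^2 = (k_inf - 1) / L^2 = (1.602 - 1) / 71.87817 = 0.008375283 /cm^2
For a bare sphere: B_g = pi/R, so R_c = pi / sqrt(B_m^2)
R_c = pi / sqrt(0.008375283) = 34.328 cm

34.328


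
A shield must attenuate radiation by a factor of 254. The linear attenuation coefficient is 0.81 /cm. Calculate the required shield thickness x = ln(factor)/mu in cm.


x = ln(factor) / mu
x = ln(254) / 0.81
x = 6.8362 cm

6.8362


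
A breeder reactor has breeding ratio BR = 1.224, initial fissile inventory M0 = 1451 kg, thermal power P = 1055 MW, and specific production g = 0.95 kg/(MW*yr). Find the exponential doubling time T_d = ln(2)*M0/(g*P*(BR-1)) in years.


Breeding gain G = BR - 1 = 1.224 - 1 = 0.224
Fissile production rate = g * P * G = 0.95 * 1055 * 0.224 = 224.504 kg/yr
T_d = ln(2) * M0 / (g * P * G)
T_d = ln(2) * 1451 / 224.504 = 4.4799 yr

4.4799


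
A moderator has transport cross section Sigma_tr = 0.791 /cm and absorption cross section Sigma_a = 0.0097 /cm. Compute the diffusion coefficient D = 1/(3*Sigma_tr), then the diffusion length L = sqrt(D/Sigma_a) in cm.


D = 1 / (3 * Sigma_tr) = 1 / (3 * 0.791) = 0.4214075 cm
L = sqrt(D / Sigma_a)
L = sqrt(0.4214075 / 0.0097)
L = 6.5912 cm

6.5912


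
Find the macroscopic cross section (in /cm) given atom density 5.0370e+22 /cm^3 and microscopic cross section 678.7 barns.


Sigma = N * sigma_barns * 1e-24
Sigma = 5.0370e+22 * 678.7 * 1e-24
Sigma = 34.186 /cm

34.186


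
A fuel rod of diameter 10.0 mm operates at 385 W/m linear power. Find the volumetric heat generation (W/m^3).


r = D / 2 / 1000 = 10.0 / 2 / 1000 = 0.005 m
q''' = q' / (pi * r^2)
q''' = 385 / (pi * 0.005^2)
q''' = 4.9020e+06 W/m^3

4.9020e+06


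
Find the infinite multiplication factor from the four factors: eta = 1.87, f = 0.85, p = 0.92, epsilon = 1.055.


k_inf = eta * f * p * epsilon
k_inf = 1.87 * 0.85 * 0.92 * 1.055
k_inf = 1.5428

1.5428


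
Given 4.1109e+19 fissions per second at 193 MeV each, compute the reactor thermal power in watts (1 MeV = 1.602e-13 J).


P = fission_rate * E_MeV * 1.602e-13
P = 4.1109e+19 * 193 * 1.602e-13
P = 1.2710e+09 W

1.2710e+09


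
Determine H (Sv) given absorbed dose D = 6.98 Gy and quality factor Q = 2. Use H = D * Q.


H = D * Q
H = 6.98 * 2
H = 13.960 Sv

13.960


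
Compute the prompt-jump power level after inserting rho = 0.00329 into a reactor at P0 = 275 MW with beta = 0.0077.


P1/P0 = beta / (beta - rho)
P1/P0 = 0.0077 / (0.0077 - 0.00329) = 1.746032
P1 = 275 * 1.746032 = 480.16 MW

480.16


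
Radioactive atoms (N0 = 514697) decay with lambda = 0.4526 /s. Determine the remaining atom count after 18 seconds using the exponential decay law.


N = N0 * exp(-lambda * t)
N = 514697 * exp(-0.4526 * 18)
N = 149.09

149.09


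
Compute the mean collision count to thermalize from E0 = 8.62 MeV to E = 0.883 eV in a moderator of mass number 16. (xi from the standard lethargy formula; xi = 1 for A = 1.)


xi = 1 + (A-1)^2/(2A)*ln((A-1)/(A+1)) = 0.1199467 (for A = 16)
n = ln(E0/E) / xi
n = ln(8.62e6 / 0.883) / 0.1199467
n = ln(9.762174e+06) / 0.1199467 = 134.18

134.18


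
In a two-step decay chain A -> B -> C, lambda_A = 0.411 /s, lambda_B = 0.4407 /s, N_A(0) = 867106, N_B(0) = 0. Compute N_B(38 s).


N_B(t) = lambda_A * N_A0 / (lambda_B - lambda_A) * [exp(-lambda_A*t) - exp(-lambda_B*t)]
exp(-0.411*38) = 1.648879e-07; exp(-0.4407*38) = 5.333890e-08
N_B = 0.411 * 867106 / (0.4407 - 0.411) * (1.648879e-07 - 5.333890e-08)
N_B = 1.3385

1.3385


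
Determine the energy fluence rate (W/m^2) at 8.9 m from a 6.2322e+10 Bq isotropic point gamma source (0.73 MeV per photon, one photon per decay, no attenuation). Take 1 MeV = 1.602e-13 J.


psi = A * E * 1.602e-13 / (4*pi*r^2)
psi = 6.2322e+10 * 0.73 * 1.602e-13 / (4*pi*8.9^2)
psi = 7.3221e-06 W/m^2

7.3221e-06


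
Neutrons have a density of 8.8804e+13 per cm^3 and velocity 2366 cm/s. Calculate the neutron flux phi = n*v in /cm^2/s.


phi = n * v
phi = 8.8804e+13 * 2366
phi = 2.1011e+17 /cm^2/s

2.1011e+17
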